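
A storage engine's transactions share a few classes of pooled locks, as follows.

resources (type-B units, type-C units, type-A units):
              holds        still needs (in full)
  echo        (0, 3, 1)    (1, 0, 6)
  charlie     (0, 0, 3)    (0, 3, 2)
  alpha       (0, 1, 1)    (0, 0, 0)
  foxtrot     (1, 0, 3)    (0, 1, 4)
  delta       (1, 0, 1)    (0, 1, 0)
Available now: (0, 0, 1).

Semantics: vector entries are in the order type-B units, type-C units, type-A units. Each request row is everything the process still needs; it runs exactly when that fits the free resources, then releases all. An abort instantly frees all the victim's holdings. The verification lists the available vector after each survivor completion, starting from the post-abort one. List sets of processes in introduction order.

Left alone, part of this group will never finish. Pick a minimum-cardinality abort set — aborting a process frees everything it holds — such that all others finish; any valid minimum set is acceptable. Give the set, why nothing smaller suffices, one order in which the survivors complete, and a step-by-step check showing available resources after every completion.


Minimum abort set: charlie.
Key observation: the deadlocked echo becomes finishable only because charlie released (0, 0, 3); it completes at step 3 below.
Minimality: the empty abort set fails — the state is deadlocked as it stands.
One survivor order: alpha, delta, echo, foxtrot. Walking it through (post-abort pool first):
  pool = (0, 0, 4)
  alpha needs (0, 0, 0) <= (0, 0, 4) -> finishes; pool += (0, 1, 1) = (0, 1, 5)
  delta needs (0, 1, 0) <= (0, 1, 5) -> finishes; pool += (1, 0, 1) = (1, 1, 6)
  echo needs (1, 0, 6) <= (1, 1, 6) -> finishes; pool += (0, 3, 1) = (1, 4, 7)
  foxtrot needs (0, 1, 4) <= (1, 4, 7) -> finishes; pool += (1, 0, 3) = (2, 4, 10)


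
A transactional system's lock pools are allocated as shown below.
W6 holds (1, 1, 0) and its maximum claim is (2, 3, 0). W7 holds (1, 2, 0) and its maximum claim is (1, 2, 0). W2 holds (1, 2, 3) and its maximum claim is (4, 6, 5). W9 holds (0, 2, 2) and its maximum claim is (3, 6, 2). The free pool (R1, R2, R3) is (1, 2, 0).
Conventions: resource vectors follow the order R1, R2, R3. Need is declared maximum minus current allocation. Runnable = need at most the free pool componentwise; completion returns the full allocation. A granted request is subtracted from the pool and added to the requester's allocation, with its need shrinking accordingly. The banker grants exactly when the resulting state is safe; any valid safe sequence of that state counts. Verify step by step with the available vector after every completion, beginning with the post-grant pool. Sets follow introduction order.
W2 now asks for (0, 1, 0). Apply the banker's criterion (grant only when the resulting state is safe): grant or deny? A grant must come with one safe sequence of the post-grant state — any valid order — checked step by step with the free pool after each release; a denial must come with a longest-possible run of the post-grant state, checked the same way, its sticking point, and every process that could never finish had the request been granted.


GRANT. The post-grant state is safe; one safe sequence: W7, W6, W9, W2.
Key observation: granting shrinks the pool to (1, 1, 0), yet W7 still fits and the chain goes through.
Check on the post-grant state, step by step:
  pool = (1, 1, 0)
  run W7 (needs (0, 0, 0), free (1, 1, 0)); after release of (1, 2, 0) the pool is (2, 3, 0)
  run W6 (needs (1, 2, 0), free (2, 3, 0)); after release of (1, 1, 0) the pool is (3, 4, 0)
  run W9 (needs (3, 4, 0), free (3, 4, 0)); after release of (0, 2, 2) the pool is (3, 6, 2)
  run W2 (needs (3, 3, 2), free (3, 6, 2)); after release of (1, 3, 3) the pool is (4, 9, 5)


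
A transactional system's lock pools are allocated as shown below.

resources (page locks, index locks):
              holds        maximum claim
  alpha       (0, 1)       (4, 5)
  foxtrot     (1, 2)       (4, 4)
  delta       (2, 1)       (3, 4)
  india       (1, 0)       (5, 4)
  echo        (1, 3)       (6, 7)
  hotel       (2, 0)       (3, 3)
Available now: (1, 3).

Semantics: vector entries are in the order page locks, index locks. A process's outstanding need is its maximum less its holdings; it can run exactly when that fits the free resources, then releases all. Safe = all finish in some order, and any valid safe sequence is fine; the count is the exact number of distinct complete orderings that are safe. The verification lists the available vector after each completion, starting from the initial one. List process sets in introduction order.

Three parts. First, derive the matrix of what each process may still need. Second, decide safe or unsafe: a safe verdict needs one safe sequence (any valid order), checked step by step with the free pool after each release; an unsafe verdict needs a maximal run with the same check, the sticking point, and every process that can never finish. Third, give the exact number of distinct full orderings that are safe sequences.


(1) Outstanding need per process (order page locks, index locks):
  alpha: (4, 4)
  foxtrot: (3, 2)
  delta: (1, 3)
  india: (4, 4)
  echo: (5, 4)
  hotel: (1, 3)
(2) SAFE, for example via the order delta, foxtrot, india, echo, alpha, hotel.
Key observation: reading the order forward, delta is the first process whose need (1, 3) meets the free pool (1, 3) exactly on a resource it requests.
Verifying each step:
  pool = (1, 3)
  delta needs (1, 3) <= (1, 3) -> finishes; pool += (2, 1) = (3, 4)
  foxtrot needs (3, 2) <= (3, 4) -> finishes; pool += (1, 2) = (4, 6)
  india needs (4, 4) <= (4, 6) -> finishes; pool += (1, 0) = (5, 6)
  echo needs (5, 4) <= (5, 6) -> finishes; pool += (1, 3) = (6, 9)
  alpha needs (4, 4) <= (6, 9) -> finishes; pool += (0, 1) = (6, 10)
  hotel needs (1, 3) <= (6, 10) -> finishes; pool += (2, 0) = (8, 10)
(3) The exact count: 80 of the possible complete orderings are safe sequences.


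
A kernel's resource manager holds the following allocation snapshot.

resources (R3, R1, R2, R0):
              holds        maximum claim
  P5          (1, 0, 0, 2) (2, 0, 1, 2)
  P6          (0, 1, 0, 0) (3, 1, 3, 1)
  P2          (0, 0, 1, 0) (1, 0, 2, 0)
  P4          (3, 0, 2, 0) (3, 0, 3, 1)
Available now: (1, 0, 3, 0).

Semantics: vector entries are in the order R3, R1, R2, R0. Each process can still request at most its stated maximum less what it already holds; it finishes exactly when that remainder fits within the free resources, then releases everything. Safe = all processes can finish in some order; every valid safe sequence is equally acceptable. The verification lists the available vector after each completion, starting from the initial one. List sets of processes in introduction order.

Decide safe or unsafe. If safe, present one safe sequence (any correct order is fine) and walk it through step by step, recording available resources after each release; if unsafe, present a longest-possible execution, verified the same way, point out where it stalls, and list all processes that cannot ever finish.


The state is SAFE; one workable sequence: P5, P4, P2, P6.
Key observation: at P5 the run first touches a limit — (1, 0, 1, 0) against (1, 0, 3, 0), exact on a resource it actually requests.
Verifying each step:
  pool = (1, 0, 3, 0)
  P5 needs (1, 0, 1, 0) <= (1, 0, 3, 0) -> finishes; pool += (1, 0, 0, 2) = (2, 0, 3, 2)
  P4 needs (0, 0, 1, 1) <= (2, 0, 3, 2) -> finishes; pool += (3, 0, 2, 0) = (5, 0, 5, 2)
  P2 needs (1, 0, 1, 0) <= (5, 0, 5, 2) -> finishes; pool += (0, 0, 1, 0) = (5, 0, 6, 2)
  P6 needs (3, 0, 3, 1) <= (5, 0, 6, 2) -> finishes; pool += (0, 1, 0, 0) = (5, 1, 6, 2)


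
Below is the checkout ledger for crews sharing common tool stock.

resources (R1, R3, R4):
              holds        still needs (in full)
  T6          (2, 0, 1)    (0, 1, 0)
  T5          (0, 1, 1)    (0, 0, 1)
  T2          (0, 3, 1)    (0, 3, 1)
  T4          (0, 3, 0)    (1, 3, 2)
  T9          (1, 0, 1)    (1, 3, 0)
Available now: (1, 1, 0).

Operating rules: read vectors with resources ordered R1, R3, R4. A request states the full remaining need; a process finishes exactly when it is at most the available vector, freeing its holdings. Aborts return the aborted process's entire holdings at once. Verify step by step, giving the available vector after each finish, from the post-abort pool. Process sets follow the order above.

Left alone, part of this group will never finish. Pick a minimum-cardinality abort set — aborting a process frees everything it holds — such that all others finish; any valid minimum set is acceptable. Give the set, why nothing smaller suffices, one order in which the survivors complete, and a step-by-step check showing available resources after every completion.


The answer: abort T4.
Key observation: T2 was stuck for good until T4 gave back (0, 3, 0); in the order shown it finishes at step 3.
Minimality: the empty abort set fails — the state is deadlocked as it stands.
One survivor order: T6, T5, T2, T9. Check, step by step (post-abort pool first):
  pool = (1, 4, 0)
  T6 needs (0, 1, 0) <= (1, 4, 0) -> finishes; pool += (2, 0, 1) = (3, 4, 1)
  T5 needs (0, 0, 1) <= (3, 4, 1) -> finishes; pool += (0, 1, 1) = (3, 5, 2)
  T2 needs (0, 3, 1) <= (3, 5, 2) -> finishes; pool += (0, 3, 1) = (3, 8, 3)
  T9 needs (1, 3, 0) <= (3, 8, 3) -> finishes; pool += (1, 0, 1) = (4, 8, 4)


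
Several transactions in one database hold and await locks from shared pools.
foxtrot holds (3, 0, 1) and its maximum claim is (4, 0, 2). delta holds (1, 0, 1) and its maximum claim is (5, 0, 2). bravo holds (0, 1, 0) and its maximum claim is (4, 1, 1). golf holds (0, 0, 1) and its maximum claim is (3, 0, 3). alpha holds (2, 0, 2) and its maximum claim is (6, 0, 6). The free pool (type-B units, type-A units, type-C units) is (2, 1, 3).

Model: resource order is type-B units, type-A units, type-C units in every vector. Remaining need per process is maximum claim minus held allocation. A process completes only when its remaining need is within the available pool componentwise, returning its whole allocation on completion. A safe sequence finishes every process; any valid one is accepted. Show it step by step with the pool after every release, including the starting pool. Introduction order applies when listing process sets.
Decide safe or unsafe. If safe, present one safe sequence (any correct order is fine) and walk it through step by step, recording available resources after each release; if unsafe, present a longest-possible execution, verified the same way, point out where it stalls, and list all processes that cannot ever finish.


SAFE. One safe sequence: foxtrot, golf, alpha, bravo, delta.
Key observation: no step in this order meets a requested resource exactly; the smallest headroom is 1, first reached at foxtrot (need (1, 0, 1), pool (2, 1, 3)).
Verifying each step:
  pool = (2, 1, 3)
  run foxtrot (needs (1, 0, 1), free (2, 1, 3)); after release of (3, 0, 1) the pool is (5, 1, 4)
  run golf (needs (3, 0, 2), free (5, 1, 4)); after release of (0, 0, 1) the pool is (5, 1, 5)
  run alpha (needs (4, 0, 4), free (5, 1, 5)); after release of (2, 0, 2) the pool is (7, 1, 7)
  run bravo (needs (4, 0, 1), free (7, 1, 7)); after release of (0, 1, 0) the pool is (7, 2, 7)
  run delta (needs (4, 0, 1), free (7, 2, 7)); after release of (1, 0, 1) the pool is (8, 2, 8)


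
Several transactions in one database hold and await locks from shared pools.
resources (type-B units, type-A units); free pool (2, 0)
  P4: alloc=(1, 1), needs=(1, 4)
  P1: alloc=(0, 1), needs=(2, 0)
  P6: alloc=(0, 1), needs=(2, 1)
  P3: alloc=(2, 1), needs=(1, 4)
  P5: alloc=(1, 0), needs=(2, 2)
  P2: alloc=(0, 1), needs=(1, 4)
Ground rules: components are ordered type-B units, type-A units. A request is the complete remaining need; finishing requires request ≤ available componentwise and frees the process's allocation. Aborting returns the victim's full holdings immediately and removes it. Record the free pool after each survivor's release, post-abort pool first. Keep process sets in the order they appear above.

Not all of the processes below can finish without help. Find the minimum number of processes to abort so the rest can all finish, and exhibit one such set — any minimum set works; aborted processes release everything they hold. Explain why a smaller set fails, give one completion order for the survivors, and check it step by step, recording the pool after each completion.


Minimum abort set: P3 and P2.
Key observation: the deadlocked P4 becomes finishable only because P3 and P2 released (2, 2); it completes at step 4 below.
Minimality, checking each single-abort alternative: P4 alone leaves P3 blocked (short on type-A units); P1 alone leaves P4 blocked (short on type-A units); P6 alone leaves P4 blocked (short on type-A units); P3 alone leaves P4 blocked (short on type-A units); P5 alone leaves P4 blocked (short on type-A units); P2 alone leaves P4 blocked (short on type-A units).
One survivor order: P5, P6, P1, P4. Step-by-step check (post-abort pool first):
  pool = (4, 2)
  P5 needs (2, 2) <= (4, 2) -> finishes; pool += (1, 0) = (5, 2)
  P6 needs (2, 1) <= (5, 2) -> finishes; pool += (0, 1) = (5, 3)
  P1 needs (2, 0) <= (5, 3) -> finishes; pool += (0, 1) = (5, 4)
  P4 needs (1, 4) <= (5, 4) -> finishes; pool += (1, 1) = (6, 5)


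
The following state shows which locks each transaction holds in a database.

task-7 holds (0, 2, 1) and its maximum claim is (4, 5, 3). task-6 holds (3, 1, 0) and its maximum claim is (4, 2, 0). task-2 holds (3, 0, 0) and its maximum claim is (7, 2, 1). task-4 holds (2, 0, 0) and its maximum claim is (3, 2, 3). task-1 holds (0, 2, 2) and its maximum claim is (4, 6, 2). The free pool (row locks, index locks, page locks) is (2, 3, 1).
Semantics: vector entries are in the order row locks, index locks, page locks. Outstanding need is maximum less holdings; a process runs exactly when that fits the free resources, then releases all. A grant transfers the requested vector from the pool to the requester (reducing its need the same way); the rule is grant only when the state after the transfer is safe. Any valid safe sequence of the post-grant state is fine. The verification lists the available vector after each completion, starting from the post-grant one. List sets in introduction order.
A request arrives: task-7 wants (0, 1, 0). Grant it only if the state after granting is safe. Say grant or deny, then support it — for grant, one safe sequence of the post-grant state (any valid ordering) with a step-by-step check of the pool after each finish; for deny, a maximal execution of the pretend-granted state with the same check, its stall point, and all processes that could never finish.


DENY. Granting would leave the state unsafe.
Key observation: after task-6, task-2 the pool peaks at (8, 3, 1), and each blocked process is short somewhere: task-7 on page locks; task-4 on page locks; task-1 on index locks.
On the post-grant state, task-6, task-2 is a maximal run — nothing extends it. Walking it through:
  pool = (2, 2, 1)
  task-6 needs (1, 1, 0) <= (2, 2, 1) -> finishes; pool += (3, 1, 0) = (5, 3, 1)
  task-2 needs (4, 2, 1) <= (5, 3, 1) -> finishes; pool += (3, 0, 0) = (8, 3, 1)
  task-7 still needs (4, 2, 2) but only (8, 3, 1) is free — short on page locks
  task-4 still needs (1, 2, 3) but only (8, 3, 1) is free — short on page locks
  task-1 still needs (4, 4, 0) but only (8, 3, 1) is free — short on index locks
Processes that could never finish after the grant: task-7, task-4 and task-1.


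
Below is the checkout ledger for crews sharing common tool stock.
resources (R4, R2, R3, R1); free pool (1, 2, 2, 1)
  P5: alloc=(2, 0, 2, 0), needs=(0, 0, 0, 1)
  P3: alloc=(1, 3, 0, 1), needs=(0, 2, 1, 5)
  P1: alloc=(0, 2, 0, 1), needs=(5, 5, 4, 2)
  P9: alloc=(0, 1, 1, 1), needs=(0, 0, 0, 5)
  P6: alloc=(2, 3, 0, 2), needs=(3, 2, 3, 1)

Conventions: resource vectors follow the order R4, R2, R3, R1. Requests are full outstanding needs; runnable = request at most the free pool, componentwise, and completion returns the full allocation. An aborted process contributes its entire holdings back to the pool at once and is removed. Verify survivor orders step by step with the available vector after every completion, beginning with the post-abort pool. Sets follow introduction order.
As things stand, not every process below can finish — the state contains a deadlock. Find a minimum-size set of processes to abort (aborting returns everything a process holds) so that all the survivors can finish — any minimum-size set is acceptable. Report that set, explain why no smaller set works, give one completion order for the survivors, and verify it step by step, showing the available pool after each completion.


Abort P9.
Key observation: P3 could never have finished before the abort; with (0, 1, 1, 1) returned by P9, it fits at step 4.
Minimality: the empty abort set fails — the state is deadlocked as it stands.
The survivors complete as P5, P6, P1, P3. Step-by-step check (starting from the post-abort pool):
  pool = (1, 3, 3, 2)
  P5: need (0, 0, 0, 1) fits (1, 3, 3, 2); releases (2, 0, 2, 0), pool now (3, 3, 5, 2)
  P6: need (3, 2, 3, 1) fits (3, 3, 5, 2); releases (2, 3, 0, 2), pool now (5, 6, 5, 4)
  P1: need (5, 5, 4, 2) fits (5, 6, 5, 4); releases (0, 2, 0, 1), pool now (5, 8, 5, 5)
  P3: need (0, 2, 1, 5) fits (5, 8, 5, 5); releases (1, 3, 0, 1), pool now (6, 11, 5, 6)


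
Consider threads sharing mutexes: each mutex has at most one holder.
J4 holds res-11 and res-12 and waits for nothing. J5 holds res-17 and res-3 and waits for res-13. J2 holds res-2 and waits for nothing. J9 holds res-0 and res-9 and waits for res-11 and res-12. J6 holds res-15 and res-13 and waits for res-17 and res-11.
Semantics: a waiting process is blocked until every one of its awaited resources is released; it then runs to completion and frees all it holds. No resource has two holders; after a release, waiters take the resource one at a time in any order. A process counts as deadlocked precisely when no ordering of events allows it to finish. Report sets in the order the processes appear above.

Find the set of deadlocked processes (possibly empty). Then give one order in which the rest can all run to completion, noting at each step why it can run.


Deadlocked set: J5 and J6.
Key observation: J5 -> J6 -> J5 is a circular wait — nothing in it can go first; no other process is dragged down with it.
A valid finishing order for the others: J2, J4, J9.
Verifying each step:
  run J2 (it waits on nothing); releases res-2
  run J4 (it waits on nothing); releases res-11 and res-12
  run J9 (all its waits — res-11 and res-12 — are resolved); releases res-0 and res-9


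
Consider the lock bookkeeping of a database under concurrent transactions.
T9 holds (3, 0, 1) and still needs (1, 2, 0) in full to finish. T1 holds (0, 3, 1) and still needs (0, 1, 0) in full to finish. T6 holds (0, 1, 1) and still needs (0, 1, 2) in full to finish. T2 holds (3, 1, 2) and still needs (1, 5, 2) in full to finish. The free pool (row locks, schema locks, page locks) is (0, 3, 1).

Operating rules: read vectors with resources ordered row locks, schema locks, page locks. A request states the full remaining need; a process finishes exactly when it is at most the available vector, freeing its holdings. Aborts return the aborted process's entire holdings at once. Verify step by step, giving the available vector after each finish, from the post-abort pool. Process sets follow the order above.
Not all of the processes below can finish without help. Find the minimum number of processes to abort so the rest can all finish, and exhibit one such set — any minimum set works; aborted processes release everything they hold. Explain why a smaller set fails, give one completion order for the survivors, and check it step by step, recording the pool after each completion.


The answer: abort T9.
Key observation: T2 could never have finished before the abort; with (3, 0, 1) returned by T9, it fits at step 3.
No smaller set exists: with zero aborts the deadlock remains.
The survivors complete as T6, T1, T2. Verifying each step (starting from the post-abort pool):
  pool = (3, 3, 2)
  T6 needs (0, 1, 2) <= (3, 3, 2) -> finishes; pool += (0, 1, 1) = (3, 4, 3)
  T1 needs (0, 1, 0) <= (3, 4, 3) -> finishes; pool += (0, 3, 1) = (3, 7, 4)
  T2 needs (1, 5, 2) <= (3, 7, 4) -> finishes; pool += (3, 1, 2) = (6, 8, 6)


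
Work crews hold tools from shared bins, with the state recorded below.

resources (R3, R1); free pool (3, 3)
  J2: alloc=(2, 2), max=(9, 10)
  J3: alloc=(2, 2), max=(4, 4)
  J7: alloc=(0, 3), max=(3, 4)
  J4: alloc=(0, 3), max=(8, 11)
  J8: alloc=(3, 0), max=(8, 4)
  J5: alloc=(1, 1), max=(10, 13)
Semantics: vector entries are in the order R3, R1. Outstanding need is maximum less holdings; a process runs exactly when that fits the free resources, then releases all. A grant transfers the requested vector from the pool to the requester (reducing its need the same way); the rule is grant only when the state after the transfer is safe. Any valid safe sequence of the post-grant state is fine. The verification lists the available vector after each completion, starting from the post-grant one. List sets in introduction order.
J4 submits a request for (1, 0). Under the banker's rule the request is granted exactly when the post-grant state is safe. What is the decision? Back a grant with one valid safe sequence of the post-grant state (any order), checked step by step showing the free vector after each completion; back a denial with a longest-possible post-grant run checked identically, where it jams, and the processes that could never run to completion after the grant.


DENY: after the grant no complete ordering would exist.
Key observation: no order helps: past J3, J7, the free pool tops out at (4, 8), below what each blocked process needs in R3.
After a pretend grant, a maximal execution: J3, J7 — then nothing else fits. Walking it through:
  pool = (2, 3)
  J3: need (2, 2) fits (2, 3); releases (2, 2), pool now (4, 5)
  J7: need (3, 1) fits (4, 5); releases (0, 3), pool now (4, 8)
  blocked: J2 wants (7, 8), pool (4, 8) — not enough R3
  blocked: J4 wants (7, 8), pool (4, 8) — not enough R3
  blocked: J8 wants (5, 4), pool (4, 8) — not enough R3
  blocked: J5 wants (9, 12), pool (4, 8) — not enough R3 and R1
Had the request been granted, J2, J4, J8 and J5 could never finish.


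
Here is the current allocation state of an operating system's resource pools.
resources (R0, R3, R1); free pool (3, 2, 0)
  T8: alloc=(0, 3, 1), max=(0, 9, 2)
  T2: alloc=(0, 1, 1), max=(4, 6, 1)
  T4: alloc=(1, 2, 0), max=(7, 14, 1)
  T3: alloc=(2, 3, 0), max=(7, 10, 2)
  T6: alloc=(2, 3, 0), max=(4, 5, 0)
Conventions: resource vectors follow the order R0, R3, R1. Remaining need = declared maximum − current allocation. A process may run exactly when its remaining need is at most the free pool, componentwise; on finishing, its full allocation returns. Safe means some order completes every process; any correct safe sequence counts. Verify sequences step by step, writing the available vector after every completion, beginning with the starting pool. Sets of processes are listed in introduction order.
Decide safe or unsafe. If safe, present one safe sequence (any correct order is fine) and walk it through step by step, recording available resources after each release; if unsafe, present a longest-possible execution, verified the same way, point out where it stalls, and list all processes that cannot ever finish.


SAFE. One safe sequence: T6, T2, T8, T3, T4.
Key observation: the first exact fit in this order is T6 — it needs (2, 2, 0) with (3, 2, 0) free, meeting a requested resource to the last unit.
Walking it through:
  pool = (3, 2, 0)
  T6: need (2, 2, 0) fits (3, 2, 0); releases (2, 3, 0), pool now (5, 5, 0)
  T2: need (4, 5, 0) fits (5, 5, 0); releases (0, 1, 1), pool now (5, 6, 1)
  T8: need (0, 6, 1) fits (5, 6, 1); releases (0, 3, 1), pool now (5, 9, 2)
  T3: need (5, 7, 2) fits (5, 9, 2); releases (2, 3, 0), pool now (7, 12, 2)
  T4: need (6, 12, 1) fits (7, 12, 2); releases (1, 2, 0), pool now (8, 14, 2)


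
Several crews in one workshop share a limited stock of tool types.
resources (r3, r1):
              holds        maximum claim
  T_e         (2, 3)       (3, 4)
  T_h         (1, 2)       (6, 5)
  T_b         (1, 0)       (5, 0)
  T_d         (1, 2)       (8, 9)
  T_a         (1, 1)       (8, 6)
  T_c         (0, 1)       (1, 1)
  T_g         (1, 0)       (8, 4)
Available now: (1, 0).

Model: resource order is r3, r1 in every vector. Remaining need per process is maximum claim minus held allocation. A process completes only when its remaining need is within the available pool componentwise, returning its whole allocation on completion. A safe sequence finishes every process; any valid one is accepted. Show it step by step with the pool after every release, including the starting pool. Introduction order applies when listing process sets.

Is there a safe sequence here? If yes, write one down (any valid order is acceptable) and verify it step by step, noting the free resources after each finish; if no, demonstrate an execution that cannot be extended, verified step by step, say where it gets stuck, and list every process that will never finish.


The state is UNSAFE.
Key observation: r3 is the bottleneck — with T_c, T_e done the pool holds (3, 4), short of every remaining need.
Going as far as possible: T_c, T_e; after that, nothing fits. Walking it through:
  pool = (1, 0)
  T_c: need (1, 0) fits (1, 0); releases (0, 1), pool now (1, 1)
  T_e: need (1, 1) fits (1, 1); releases (2, 3), pool now (3, 4)
  T_h still needs (5, 3) but only (3, 4) is free — short on r3
  T_b still needs (4, 0) but only (3, 4) is free — short on r3
  T_d still needs (7, 7) but only (3, 4) is free — short on r3 and r1
  T_a still needs (7, 5) but only (3, 4) is free — short on r3 and r1
  T_g still needs (7, 4) but only (3, 4) is free — short on r3
Never able to finish: T_h, T_b, T_d, T_a and T_g.


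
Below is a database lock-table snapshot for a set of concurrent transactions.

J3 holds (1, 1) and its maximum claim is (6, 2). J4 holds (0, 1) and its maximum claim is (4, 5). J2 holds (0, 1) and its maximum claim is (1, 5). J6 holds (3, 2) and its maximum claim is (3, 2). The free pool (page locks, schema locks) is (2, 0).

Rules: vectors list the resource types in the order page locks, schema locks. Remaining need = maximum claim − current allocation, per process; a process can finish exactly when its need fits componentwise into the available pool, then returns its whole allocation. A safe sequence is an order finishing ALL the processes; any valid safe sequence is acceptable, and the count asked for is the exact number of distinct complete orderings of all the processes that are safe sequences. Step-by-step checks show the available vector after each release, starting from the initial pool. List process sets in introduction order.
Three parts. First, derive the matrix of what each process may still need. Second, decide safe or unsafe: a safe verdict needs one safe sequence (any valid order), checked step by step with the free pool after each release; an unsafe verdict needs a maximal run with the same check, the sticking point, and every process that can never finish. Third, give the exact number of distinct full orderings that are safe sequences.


(1) Outstanding need per process (order page locks, schema locks):
  J3: (5, 1)
  J4: (4, 4)
  J2: (1, 4)
  J6: (0, 0)
(2) UNSAFE — no complete ordering exists.
Key observation: schema locks is the bottleneck — with J6, J3 done the pool holds (6, 3), short of every remaining need.
Going as far as possible: J6, J3; after that, nothing fits. Walking it through:
  pool = (2, 0)
  run J6 (needs (0, 0), free (2, 0)); after release of (3, 2) the pool is (5, 2)
  run J3 (needs (5, 1), free (5, 2)); after release of (1, 1) the pool is (6, 3)
  J4 cannot run: need (4, 4) vs free (6, 3) (insufficient schema locks)
  J2 cannot run: need (1, 4) vs free (6, 3) (insufficient schema locks)
Processes that can never finish: J4 and J2.
(3) Exactly 0 of the possible complete orderings are safe sequences.


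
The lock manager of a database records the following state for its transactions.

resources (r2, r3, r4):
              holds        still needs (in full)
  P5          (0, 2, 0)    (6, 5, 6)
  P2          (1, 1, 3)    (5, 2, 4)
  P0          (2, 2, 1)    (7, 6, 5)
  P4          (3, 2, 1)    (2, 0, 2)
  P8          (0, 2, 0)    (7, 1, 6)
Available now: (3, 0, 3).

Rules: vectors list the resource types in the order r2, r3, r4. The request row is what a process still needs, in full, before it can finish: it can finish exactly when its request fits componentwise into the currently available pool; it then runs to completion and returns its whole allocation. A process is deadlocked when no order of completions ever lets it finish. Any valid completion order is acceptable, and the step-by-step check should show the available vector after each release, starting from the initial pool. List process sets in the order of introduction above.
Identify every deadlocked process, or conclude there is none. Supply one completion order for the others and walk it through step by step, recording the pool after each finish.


Nothing here is deadlocked.
Key observation: the pool covers P4 at once, and every later process fits after earlier releases.
One completion order for the rest: P4, P2, P8, P5, P0. Check, step by step:
  pool = (3, 0, 3)
  run P4 (needs (2, 0, 2), free (3, 0, 3)); after release of (3, 2, 1) the pool is (6, 2, 4)
  run P2 (needs (5, 2, 4), free (6, 2, 4)); after release of (1, 1, 3) the pool is (7, 3, 7)
  run P8 (needs (7, 1, 6), free (7, 3, 7)); after release of (0, 2, 0) the pool is (7, 5, 7)
  run P5 (needs (6, 5, 6), free (7, 5, 7)); after release of (0, 2, 0) the pool is (7, 7, 7)
  run P0 (needs (7, 6, 5), free (7, 7, 7)); after release of (2, 2, 1) the pool is (9, 9, 8)


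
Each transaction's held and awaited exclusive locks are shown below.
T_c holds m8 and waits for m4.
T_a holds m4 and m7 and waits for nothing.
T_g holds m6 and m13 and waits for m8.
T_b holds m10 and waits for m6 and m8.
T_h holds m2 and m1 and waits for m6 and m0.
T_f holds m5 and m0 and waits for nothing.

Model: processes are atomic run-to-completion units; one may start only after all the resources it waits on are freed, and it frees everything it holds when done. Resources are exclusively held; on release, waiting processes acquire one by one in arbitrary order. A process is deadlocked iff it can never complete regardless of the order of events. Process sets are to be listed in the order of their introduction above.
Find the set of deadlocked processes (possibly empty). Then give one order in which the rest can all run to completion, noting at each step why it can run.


No process is deadlocked.
Key observation: the waits form no ring: some process can always run, and its releases unblock the others one by one.
The rest can finish in the order T_f, T_a, T_c, T_g, T_h, T_b.
Walking it through:
  run T_f (it waits on nothing); releases m5 and m0
  run T_a (it waits on nothing); releases m4 and m7
  T_c waits on m4 — all released -> runs and releases m8
  T_g waits on m8 — all released -> runs and releases m6 and m13
  T_h waits on m6 and m0 — all released -> runs and releases m2 and m1
  T_b waits on m6 and m8 — all released -> runs and releases m10


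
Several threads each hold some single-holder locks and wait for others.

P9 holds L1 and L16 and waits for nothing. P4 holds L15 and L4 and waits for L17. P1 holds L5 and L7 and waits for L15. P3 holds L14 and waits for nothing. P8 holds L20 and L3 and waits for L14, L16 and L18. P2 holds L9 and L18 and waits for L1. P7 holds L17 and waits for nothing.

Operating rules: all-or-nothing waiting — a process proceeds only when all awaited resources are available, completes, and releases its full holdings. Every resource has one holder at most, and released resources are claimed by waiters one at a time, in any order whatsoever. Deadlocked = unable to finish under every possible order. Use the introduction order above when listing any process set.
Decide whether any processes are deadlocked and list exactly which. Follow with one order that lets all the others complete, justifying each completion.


The deadlocked set is empty.
Key observation: the wait graph is acyclic; completion cascades from the unblocked processes through everyone else.
One completion order for the rest: P3, P7, P9, P4, P1, P2, P8.
Check, step by step:
  P3 waits on nothing -> runs at once and releases L14
  P7 waits on nothing -> runs at once and releases L17
  P9 waits on nothing -> runs at once and releases L1 and L16
  P4: everything it awaited (L17) is free; runs, freeing L15 and L4
  P1: everything it awaited (L15) is free; runs, freeing L5 and L7
  P2: everything it awaited (L1) is free; runs, freeing L9 and L18
  P8: everything it awaited (L14, L16 and L18) is free; runs, freeing L20 and L3


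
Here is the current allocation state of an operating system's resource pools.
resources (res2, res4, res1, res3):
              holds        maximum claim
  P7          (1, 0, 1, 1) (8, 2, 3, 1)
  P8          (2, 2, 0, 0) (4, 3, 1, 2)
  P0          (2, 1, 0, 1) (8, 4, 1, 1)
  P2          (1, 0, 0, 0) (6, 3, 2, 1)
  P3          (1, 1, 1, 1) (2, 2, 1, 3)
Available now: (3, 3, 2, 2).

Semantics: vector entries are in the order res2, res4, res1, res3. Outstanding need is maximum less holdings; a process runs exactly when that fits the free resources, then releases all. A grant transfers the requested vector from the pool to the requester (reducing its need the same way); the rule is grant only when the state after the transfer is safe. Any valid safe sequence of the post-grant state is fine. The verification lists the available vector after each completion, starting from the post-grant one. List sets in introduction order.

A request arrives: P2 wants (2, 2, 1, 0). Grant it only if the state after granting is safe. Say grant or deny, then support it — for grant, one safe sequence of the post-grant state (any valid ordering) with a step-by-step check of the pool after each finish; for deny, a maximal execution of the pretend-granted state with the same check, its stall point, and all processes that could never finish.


GRANT — the state after the grant stays safe, e.g. via P3, P8, P2, P7, P0.
Key observation: post-grant, (1, 1, 1, 2) remains, and an order beginning with P3 completes everyone.
Step-by-step check of the post-grant state:
  pool = (1, 1, 1, 2)
  P3 needs (1, 1, 0, 2) <= (1, 1, 1, 2) -> finishes; pool += (1, 1, 1, 1) = (2, 2, 2, 3)
  P8 needs (2, 1, 1, 2) <= (2, 2, 2, 3) -> finishes; pool += (2, 2, 0, 0) = (4, 4, 2, 3)
  P2 needs (3, 1, 1, 1) <= (4, 4, 2, 3) -> finishes; pool += (3, 2, 1, 0) = (7, 6, 3, 3)
  P7 needs (7, 2, 2, 0) <= (7, 6, 3, 3) -> finishes; pool += (1, 0, 1, 1) = (8, 6, 4, 4)
  P0 needs (6, 3, 1, 0) <= (8, 6, 4, 4) -> finishes; pool += (2, 1, 0, 1) = (10, 7, 4, 5)


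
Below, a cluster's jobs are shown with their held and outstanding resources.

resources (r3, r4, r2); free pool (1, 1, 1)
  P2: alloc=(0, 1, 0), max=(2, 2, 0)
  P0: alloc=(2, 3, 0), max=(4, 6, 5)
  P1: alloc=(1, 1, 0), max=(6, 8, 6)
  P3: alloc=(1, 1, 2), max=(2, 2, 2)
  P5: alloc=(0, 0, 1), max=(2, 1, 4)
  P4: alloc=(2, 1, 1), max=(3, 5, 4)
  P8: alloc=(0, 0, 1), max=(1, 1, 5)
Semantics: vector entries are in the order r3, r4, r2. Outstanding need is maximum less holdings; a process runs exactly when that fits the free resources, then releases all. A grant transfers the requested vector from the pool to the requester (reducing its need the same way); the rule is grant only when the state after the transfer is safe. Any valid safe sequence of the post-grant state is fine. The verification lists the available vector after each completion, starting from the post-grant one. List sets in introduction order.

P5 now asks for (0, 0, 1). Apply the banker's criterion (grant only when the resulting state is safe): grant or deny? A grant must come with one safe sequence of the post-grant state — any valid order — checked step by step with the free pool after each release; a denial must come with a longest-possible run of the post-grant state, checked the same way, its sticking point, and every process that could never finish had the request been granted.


GRANT: granting preserves safety; a valid post-grant sequence is P3, P5, P8, P2, P0, P4, P1.
Key observation: after the grant the pool drops to (1, 1, 0), which still lets P3 finish first and unwind the rest.
Check on the post-grant state, step by step:
  pool = (1, 1, 0)
  P3 needs (1, 1, 0) <= (1, 1, 0) -> finishes; pool += (1, 1, 2) = (2, 2, 2)
  P5 needs (2, 1, 2) <= (2, 2, 2) -> finishes; pool += (0, 0, 2) = (2, 2, 4)
  P8 needs (1, 1, 4) <= (2, 2, 4) -> finishes; pool += (0, 0, 1) = (2, 2, 5)
  P2 needs (2, 1, 0) <= (2, 2, 5) -> finishes; pool += (0, 1, 0) = (2, 3, 5)
  P0 needs (2, 3, 5) <= (2, 3, 5) -> finishes; pool += (2, 3, 0) = (4, 6, 5)
  P4 needs (1, 4, 3) <= (4, 6, 5) -> finishes; pool += (2, 1, 1) = (6, 7, 6)
  P1 needs (5, 7, 6) <= (6, 7, 6) -> finishes; pool += (1, 1, 0) = (7, 8, 6)


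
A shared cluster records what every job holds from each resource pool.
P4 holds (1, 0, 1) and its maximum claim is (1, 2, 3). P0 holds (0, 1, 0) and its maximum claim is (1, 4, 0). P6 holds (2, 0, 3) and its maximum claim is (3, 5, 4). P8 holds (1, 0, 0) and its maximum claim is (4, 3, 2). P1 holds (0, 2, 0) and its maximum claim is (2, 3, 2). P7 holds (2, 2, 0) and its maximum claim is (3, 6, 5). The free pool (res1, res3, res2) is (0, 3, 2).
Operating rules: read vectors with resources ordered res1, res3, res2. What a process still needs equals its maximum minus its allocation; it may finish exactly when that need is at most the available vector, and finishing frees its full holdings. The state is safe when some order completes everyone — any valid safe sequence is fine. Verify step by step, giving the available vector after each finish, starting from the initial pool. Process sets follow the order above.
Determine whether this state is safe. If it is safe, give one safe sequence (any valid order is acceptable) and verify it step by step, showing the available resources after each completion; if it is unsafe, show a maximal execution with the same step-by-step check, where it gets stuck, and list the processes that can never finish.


The state is UNSAFE.
Key observation: after P4, P0 the pool peaks at (1, 4, 3), and each blocked process is short somewhere: P6 on res3; P8 on res1; P1 on res1; P7 on res2.
The run P4, P0 cannot be extended any further. Check, step by step:
  pool = (0, 3, 2)
  run P4 (needs (0, 2, 2), free (0, 3, 2)); after release of (1, 0, 1) the pool is (1, 3, 3)
  run P0 (needs (1, 3, 0), free (1, 3, 3)); after release of (0, 1, 0) the pool is (1, 4, 3)
  P6 still needs (1, 5, 1) but only (1, 4, 3) is free — short on res3
  P8 still needs (3, 3, 2) but only (1, 4, 3) is free — short on res1
  P1 still needs (2, 1, 2) but only (1, 4, 3) is free — short on res1
  P7 still needs (1, 4, 5) but only (1, 4, 3) is free — short on res2
Never able to finish: P6, P8, P1 and P7.


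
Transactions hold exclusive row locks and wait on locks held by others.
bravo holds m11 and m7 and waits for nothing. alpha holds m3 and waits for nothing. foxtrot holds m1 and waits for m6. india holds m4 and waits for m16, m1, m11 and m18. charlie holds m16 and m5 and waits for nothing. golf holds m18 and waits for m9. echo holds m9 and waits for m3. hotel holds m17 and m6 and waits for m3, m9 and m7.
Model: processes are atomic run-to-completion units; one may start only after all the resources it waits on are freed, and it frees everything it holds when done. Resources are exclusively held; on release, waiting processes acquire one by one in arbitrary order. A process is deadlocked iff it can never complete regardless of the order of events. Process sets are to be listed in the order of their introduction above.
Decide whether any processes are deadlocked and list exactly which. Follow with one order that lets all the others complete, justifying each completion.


The deadlocked set is empty.
Key observation: although several processes wait, no cycle exists — each chain bottoms out at a free runner.
A valid finishing order for the others: bravo, charlie, alpha, echo, hotel, golf, foxtrot, india.
Check, step by step:
  bravo waits on nothing -> runs at once and releases m11 and m7
  charlie waits on nothing -> runs at once and releases m16 and m5
  alpha waits on nothing -> runs at once and releases m3
  run echo (all its waits — m3 — are resolved); releases m9
  run hotel (all its waits — m3, m9 and m7 — are resolved); releases m17 and m6
  run golf (all its waits — m9 — are resolved); releases m18
  run foxtrot (all its waits — m6 — are resolved); releases m1
  run india (all its waits — m16, m1, m11 and m18 — are resolved); releases m4
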